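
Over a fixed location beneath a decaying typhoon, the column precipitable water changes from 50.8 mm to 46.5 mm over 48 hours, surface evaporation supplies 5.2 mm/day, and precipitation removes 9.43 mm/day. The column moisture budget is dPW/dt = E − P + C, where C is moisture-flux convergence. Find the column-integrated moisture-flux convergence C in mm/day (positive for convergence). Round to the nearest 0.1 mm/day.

C ≈ 2.1 mm/day

dPW/dt = (46.5 − 50.8) mm / (48/24 day) = -2.150 mm/day.
C = dPW/dt − E + P = (-2.150) − 5.2 + 9.43 = 2.1 mm/day.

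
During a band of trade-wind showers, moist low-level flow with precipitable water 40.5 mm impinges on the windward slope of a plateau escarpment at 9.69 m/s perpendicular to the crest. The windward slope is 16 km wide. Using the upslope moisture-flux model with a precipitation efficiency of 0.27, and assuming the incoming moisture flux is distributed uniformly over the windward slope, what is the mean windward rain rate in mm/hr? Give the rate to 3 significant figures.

Incoming column moisture flux per unit ridge length: F = V × PW = 9.69 × 40.5 = 392.445 mm·m/s.
Spread over the 16 km slope with efficiency ε = 0.27: R = ε·F/W = 0.27 × 392.445 / 16000 m = 6.623e-03 mm/s.
R = 6.623e-03 × 3600 = 23.8 mm/hr.

R ≈ 23.8 mm/hr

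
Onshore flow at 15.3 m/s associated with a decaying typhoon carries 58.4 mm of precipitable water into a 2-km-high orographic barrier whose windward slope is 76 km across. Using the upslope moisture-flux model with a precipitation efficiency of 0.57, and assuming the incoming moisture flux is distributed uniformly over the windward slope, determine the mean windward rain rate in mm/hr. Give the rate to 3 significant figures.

Incoming column moisture flux per unit ridge length: F = V × PW = 15.3 × 58.4 = 893.52 mm·m/s.
Spread over the 76 km slope with efficiency ε = 0.57: R = ε·F/W = 0.57 × 893.52 / 76000 m = 6.701e-03 mm/s.
R = 6.701e-03 × 3600 = 24.1 mm/hr.

R ≈ 24.1 mm/hr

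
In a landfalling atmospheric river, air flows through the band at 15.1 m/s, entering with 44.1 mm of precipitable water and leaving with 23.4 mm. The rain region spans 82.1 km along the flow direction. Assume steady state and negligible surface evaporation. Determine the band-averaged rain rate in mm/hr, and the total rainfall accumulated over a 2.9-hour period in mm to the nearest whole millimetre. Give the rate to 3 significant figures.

Column moisture flux per unit crosswind length is F = V × PW.
Inflow: F_in = 15.1 × 44.1 = 665.91 mm·m/s
Outflow: F_out = 15.1 × 23.4 = 353.34 mm·m/s
Steady-state rate R = (F_in − F_out)/L = (665.91 − 353.34) / 82100 m = 3.807e-03 mm/s.
R = 3.807e-03 × 3600 = 13.7 mm/hr.
Over 2.9 h: total = 13.7 × 2.9 = 39.73 ≈ 40 mm.

R ≈ 13.7 mm/hr; total ≈ 40 mm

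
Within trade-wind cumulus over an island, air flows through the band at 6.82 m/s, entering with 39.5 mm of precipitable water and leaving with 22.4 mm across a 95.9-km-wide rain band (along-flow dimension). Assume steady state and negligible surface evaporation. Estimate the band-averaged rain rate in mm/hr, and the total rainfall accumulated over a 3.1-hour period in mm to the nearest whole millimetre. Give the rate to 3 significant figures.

Column moisture flux per unit crosswind length is F = V × PW.
Inflow: F_in = 6.82 × 39.5 = 269.39 mm·m/s
Outflow: F_out = 6.82 × 22.4 = 152.768 mm·m/s
Steady-state rate R = (F_in − F_out)/L = (269.39 − 152.768) / 95900 m = 1.216e-03 mm/s.
R = 1.216e-03 × 3600 = 4.38 mm/hr.
Over 3.1 h: total = 4.38 × 3.1 = 13.578 ≈ 14 mm.

R ≈ 4.38 mm/hr; total ≈ 14 mm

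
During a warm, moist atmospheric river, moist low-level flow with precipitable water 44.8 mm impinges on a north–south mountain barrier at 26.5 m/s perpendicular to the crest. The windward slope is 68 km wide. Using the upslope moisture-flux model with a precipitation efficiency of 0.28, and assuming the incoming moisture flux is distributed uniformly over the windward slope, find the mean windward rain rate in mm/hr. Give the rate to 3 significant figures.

Incoming column moisture flux per unit ridge length: F = V × PW = 26.5 × 44.8 = 1187.2 mm·m/s.
Spread over the 68 km slope with efficiency ε = 0.28: R = ε·F/W = 0.28 × 1187.2 / 68000 m = 4.888e-03 mm/s.
R = 4.888e-03 × 3600 = 17.6 mm/hr.

R ≈ 17.6 mm/hr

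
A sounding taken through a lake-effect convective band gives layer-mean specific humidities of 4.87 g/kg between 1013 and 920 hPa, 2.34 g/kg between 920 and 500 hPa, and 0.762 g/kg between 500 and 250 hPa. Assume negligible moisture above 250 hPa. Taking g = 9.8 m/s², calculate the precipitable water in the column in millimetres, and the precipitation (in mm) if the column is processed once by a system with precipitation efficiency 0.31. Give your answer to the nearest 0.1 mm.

Precipitable water is the column-integrated vapour mass per unit area: PW = (1/g) Σ q̄ Δp, with q in kg/kg and Δp in Pa (1 kg/m² of water = 1 mm).
Layer 1013–920 hPa: Δp = 93 hPa = 9300 Pa, q̄ = 0.00487 kg/kg → 0.00487 × 9300 / 9.8 = 4.62 mm
Layer 920–500 hPa: Δp = 420 hPa = 42000 Pa, q̄ = 0.00234 kg/kg → 0.00234 × 42000 / 9.8 = 10.03 mm
Layer 500–250 hPa: Δp = 250 hPa = 25000 Pa, q̄ = 0.000762 kg/kg → 0.000762 × 25000 / 9.8 = 1.94 mm
PW = 4.62 + 10.03 + 1.94 = 16.59 ≈ 16.6 mm.
Precipitation = ε × PW = 0.31 × 16.6 = 5.1 mm.

PW ≈ 16.6 mm; precipitation ≈ 5.1 mm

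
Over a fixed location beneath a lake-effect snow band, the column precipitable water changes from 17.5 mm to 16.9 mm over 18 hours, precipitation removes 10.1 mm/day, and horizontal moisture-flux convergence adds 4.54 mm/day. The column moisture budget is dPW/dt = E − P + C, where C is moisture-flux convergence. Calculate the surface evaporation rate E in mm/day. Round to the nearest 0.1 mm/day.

dPW/dt = (16.9 − 17.5) mm / (18/24 day) = -0.800 mm/day.
E = dPW/dt + P − C = (-0.800) + 10.1 − (4.54) = 4.8 mm/day.

E ≈ 4.8 mm/day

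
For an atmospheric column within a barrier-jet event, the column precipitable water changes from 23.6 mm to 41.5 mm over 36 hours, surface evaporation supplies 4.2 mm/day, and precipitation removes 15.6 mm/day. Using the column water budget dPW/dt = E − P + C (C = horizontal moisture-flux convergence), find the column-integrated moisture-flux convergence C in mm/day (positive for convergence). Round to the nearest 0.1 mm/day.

C ≈ 23.3 mm/day

dPW/dt = (41.5 − 23.6) mm / (36/24 day) = +11.933 mm/day.
C = dPW/dt − E + P = (+11.933) − 4.2 + 15.6 = 23.3 mm/day.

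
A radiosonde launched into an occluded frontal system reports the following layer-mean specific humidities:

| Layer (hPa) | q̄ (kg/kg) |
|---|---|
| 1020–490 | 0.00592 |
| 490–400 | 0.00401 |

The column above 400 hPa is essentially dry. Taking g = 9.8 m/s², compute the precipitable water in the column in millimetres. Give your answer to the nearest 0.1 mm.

Precipitable water is the column-integrated vapour mass per unit area: PW = (1/g) Σ q̄ Δp, with q in kg/kg and Δp in Pa (1 kg/m² of water = 1 mm).
Layer 1020–490 hPa: Δp = 530 hPa = 53000 Pa, q̄ = 0.00592 kg/kg → 0.00592 × 53000 / 9.8 = 32.02 mm
Layer 490–400 hPa: Δp = 90 hPa = 9000 Pa, q̄ = 0.00401 kg/kg → 0.00401 × 9000 / 9.8 = 3.68 mm
PW = 32.02 + 3.68 = 35.70 ≈ 35.7 mm.

PW ≈ 35.7 mm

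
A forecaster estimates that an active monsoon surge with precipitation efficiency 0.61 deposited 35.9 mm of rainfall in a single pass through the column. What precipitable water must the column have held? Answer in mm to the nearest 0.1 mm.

PW ≈ 58.9 mm

PW = rainfall / ε = 35.9 / 0.61 = 58.9 mm.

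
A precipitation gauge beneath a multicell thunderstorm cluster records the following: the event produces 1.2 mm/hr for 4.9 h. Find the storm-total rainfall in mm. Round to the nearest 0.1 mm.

Total = Σ Rᵢ Δtᵢ = 1.2 × 4.9
      = 5.88 = 5.9 mm.

total ≈ 5.9 mm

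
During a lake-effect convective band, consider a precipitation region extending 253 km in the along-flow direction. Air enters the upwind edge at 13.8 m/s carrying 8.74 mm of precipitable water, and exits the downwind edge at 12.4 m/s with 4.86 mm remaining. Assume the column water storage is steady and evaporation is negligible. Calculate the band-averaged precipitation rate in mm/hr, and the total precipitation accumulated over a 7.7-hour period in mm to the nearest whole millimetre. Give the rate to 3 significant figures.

R ≈ 0.859 mm/hr; total ≈ 7 mm

Column moisture flux per unit crosswind length is F = V × PW.
Inflow: F_in = 13.8 × 8.74 = 120.612 mm·m/s
Outflow: F_out = 12.4 × 4.86 = 60.264 mm·m/s
Steady-state rate R = (F_in − F_out)/L = (120.612 − 60.264) / 253000 m = 2.385e-04 mm/s.
R = 2.385e-04 × 3600 = 0.859 mm/hr.
Over 7.7 h: total = 0.859 × 7.7 = 6.6143 ≈ 7 mm.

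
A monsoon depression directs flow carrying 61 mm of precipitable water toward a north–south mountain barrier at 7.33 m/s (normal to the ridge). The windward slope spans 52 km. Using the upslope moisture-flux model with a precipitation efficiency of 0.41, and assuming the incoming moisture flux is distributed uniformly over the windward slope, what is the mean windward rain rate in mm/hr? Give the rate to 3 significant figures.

Incoming column moisture flux per unit ridge length: F = V × PW = 7.33 × 61 = 447.13 mm·m/s.
Spread over the 52 km slope with efficiency ε = 0.41: R = ε·F/W = 0.41 × 447.13 / 52000 m = 3.525e-03 mm/s.
R = 3.525e-03 × 3600 = 12.7 mm/hr.

R ≈ 12.7 mm/hr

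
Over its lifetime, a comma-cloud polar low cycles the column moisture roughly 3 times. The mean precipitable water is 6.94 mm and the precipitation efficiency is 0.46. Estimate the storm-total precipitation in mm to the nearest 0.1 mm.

Each cycle deposits ε × PW = 0.46 × 6.94 = 3.1924 mm.
Over 3 cycles: 3 × 3.1924 = 9.6 mm.

precipitation ≈ 9.6 mm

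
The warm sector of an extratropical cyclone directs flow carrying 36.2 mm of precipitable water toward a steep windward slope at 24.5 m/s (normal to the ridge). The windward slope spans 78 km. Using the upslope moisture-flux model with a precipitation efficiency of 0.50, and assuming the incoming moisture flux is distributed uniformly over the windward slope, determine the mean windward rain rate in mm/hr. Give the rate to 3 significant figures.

R ≈ 20.5 mm/hr

Incoming column moisture flux per unit ridge length: F = V × PW = 24.5 × 36.2 = 886.9 mm·m/s.
Spread over the 78 km slope with efficiency ε = 0.50: R = ε·F/W = 0.50 × 886.9 / 78000 m = 5.685e-03 mm/s.
R = 5.685e-03 × 3600 = 20.5 mm/hr.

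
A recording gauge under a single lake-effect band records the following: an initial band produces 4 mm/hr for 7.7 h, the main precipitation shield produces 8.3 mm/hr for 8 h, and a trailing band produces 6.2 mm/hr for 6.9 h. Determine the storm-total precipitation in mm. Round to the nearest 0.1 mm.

total ≈ 140.0 mm

Total = Σ Rᵢ Δtᵢ = 4 × 7.7 + 8.3 × 8 + 6.2 × 6.9
      = 30.8 + 66.4 + 42.78 = 140.0 mm.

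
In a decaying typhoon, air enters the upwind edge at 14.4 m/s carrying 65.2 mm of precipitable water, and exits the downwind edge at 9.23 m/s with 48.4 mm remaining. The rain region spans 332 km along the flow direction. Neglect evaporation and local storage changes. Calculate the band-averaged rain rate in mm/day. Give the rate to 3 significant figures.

R ≈ 128 mm/day

Column moisture flux per unit crosswind length is F = V × PW.
Inflow: F_in = 14.4 × 65.2 = 938.88 mm·m/s
Outflow: F_out = 9.23 × 48.4 = 446.732 mm·m/s
Steady-state rate R = (F_in − F_out)/L = (938.88 − 446.732) / 332000 m = 1.482e-03 mm/s.
R = 1.482e-03 × 3600 × 24 = 128 mm/day.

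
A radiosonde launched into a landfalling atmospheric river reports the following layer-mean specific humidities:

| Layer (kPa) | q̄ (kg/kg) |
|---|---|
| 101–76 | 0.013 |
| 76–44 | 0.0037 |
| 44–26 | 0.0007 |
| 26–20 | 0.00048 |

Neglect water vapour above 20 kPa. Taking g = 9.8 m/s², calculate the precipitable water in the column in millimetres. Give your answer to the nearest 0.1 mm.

Precipitable water is the column-integrated vapour mass per unit area: PW = (1/g) Σ q̄ Δp, with q in kg/kg and Δp in Pa (1 kg/m² of water = 1 mm).
Layer 101–76 kPa: Δp = 250 hPa = 25000 Pa, q̄ = 0.013 kg/kg → 0.013 × 25000 / 9.8 = 33.16 mm
Layer 76–44 kPa: Δp = 320 hPa = 32000 Pa, q̄ = 0.0037 kg/kg → 0.0037 × 32000 / 9.8 = 12.08 mm
Layer 44–26 kPa: Δp = 180 hPa = 18000 Pa, q̄ = 0.0007 kg/kg → 0.0007 × 18000 / 9.8 = 1.29 mm
Layer 26–20 kPa: Δp = 60 hPa = 6000 Pa, q̄ = 0.00048 kg/kg → 0.00048 × 6000 / 9.8 = 0.29 mm
PW = 33.16 + 12.08 + 1.29 + 0.29 = 46.82 ≈ 46.8 mm.

PW ≈ 46.8 mm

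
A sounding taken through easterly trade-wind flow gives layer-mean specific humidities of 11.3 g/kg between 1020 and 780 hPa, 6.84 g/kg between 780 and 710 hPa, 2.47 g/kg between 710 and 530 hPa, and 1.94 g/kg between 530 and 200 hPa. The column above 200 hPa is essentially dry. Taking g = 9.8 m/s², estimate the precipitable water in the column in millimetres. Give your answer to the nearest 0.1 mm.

PW ≈ 43.6 mm

Precipitable water is the column-integrated vapour mass per unit area: PW = (1/g) Σ q̄ Δp, with q in kg/kg and Δp in Pa (1 kg/m² of water = 1 mm).
Layer 1020–780 hPa: Δp = 240 hPa = 24000 Pa, q̄ = 0.0113 kg/kg → 0.0113 × 24000 / 9.8 = 27.67 mm
Layer 780–710 hPa: Δp = 70 hPa = 7000 Pa, q̄ = 0.00684 kg/kg → 0.00684 × 7000 / 9.8 = 4.89 mm
Layer 710–530 hPa: Δp = 180 hPa = 18000 Pa, q̄ = 0.00247 kg/kg → 0.00247 × 18000 / 9.8 = 4.54 mm
Layer 530–200 hPa: Δp = 330 hPa = 33000 Pa, q̄ = 0.00194 kg/kg → 0.00194 × 33000 / 9.8 = 6.53 mm
PW = 27.67 + 4.89 + 4.54 + 6.53 = 43.63 ≈ 43.6 mm.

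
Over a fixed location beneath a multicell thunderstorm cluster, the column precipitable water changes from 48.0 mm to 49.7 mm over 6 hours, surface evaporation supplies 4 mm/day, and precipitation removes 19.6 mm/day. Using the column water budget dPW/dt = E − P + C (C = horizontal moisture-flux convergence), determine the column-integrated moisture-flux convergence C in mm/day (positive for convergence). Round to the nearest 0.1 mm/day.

C ≈ 22.4 mm/day

dPW/dt = (49.7 − 48.0) mm / (6/24 day) = +6.800 mm/day.
C = dPW/dt − E + P = (+6.800) − 4 + 19.6 = 22.4 mm/day.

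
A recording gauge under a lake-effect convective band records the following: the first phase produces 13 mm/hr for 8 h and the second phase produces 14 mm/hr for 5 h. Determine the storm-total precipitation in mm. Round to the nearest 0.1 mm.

Total = Σ Rᵢ Δtᵢ = 13 × 8 + 14 × 5
      = 104 + 70 = 174.0 mm.

total ≈ 174.0 mm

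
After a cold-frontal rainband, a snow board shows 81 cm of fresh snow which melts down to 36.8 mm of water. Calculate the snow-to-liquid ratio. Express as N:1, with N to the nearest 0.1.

ratio ≈ 22.0

Ratio = snow depth / SWE = 810 mm / 36.8 mm = 22.0, i.e. 22.0:1.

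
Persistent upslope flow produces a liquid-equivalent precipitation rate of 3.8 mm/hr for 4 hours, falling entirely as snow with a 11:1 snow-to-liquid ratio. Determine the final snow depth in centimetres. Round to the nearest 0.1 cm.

snow depth ≈ 16.7 cm

Liquid-equivalent depth = 3.8 × 4 = 15.2 mm.
Snow depth = 15.2 mm × 11 = 167.2 mm = 16.7 cm.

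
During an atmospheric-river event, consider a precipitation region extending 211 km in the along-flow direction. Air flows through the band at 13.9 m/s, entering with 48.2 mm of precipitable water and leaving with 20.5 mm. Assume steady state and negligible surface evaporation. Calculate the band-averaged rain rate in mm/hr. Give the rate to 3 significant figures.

R ≈ 6.57 mm/hr

Column moisture flux per unit crosswind length is F = V × PW.
Inflow: F_in = 13.9 × 48.2 = 669.98 mm·m/s
Outflow: F_out = 13.9 × 20.5 = 284.95 mm·m/s
Steady-state rate R = (F_in − F_out)/L = (669.98 − 284.95) / 211000 m = 1.825e-03 mm/s.
R = 1.825e-03 × 3600 = 6.57 mm/hr.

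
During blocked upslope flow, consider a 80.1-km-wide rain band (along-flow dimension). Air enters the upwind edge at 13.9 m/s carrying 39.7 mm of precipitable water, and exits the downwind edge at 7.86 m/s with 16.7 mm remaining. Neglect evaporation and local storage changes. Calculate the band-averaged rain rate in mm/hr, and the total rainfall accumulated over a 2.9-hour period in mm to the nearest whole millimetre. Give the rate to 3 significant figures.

R ≈ 18.9 mm/hr; total ≈ 55 mm

Column moisture flux per unit crosswind length is F = V × PW.
Inflow: F_in = 13.9 × 39.7 = 551.83 mm·m/s
Outflow: F_out = 7.86 × 16.7 = 131.262 mm·m/s
Steady-state rate R = (F_in − F_out)/L = (551.83 − 131.262) / 80100 m = 5.251e-03 mm/s.
R = 5.251e-03 × 3600 = 18.9 mm/hr.
Over 2.9 h: total = 18.9 × 2.9 = 54.81 ≈ 55 mm.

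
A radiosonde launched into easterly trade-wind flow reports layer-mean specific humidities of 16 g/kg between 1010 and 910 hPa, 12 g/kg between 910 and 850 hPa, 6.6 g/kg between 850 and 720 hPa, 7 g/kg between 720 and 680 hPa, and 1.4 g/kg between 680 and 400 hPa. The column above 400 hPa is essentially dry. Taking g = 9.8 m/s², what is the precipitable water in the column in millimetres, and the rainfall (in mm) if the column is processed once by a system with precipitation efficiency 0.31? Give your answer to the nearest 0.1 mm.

PW ≈ 39.3 mm; rainfall ≈ 12.2 mm

Precipitable water is the column-integrated vapour mass per unit area: PW = (1/g) Σ q̄ Δp, with q in kg/kg and Δp in Pa (1 kg/m² of water = 1 mm).
Layer 1010–910 hPa: Δp = 100 hPa = 10000 Pa, q̄ = 0.016 kg/kg → 0.016 × 10000 / 9.8 = 16.33 mm
Layer 910–850 hPa: Δp = 60 hPa = 6000 Pa, q̄ = 0.012 kg/kg → 0.012 × 6000 / 9.8 = 7.35 mm
Layer 850–720 hPa: Δp = 130 hPa = 13000 Pa, q̄ = 0.0066 kg/kg → 0.0066 × 13000 / 9.8 = 8.76 mm
Layer 720–680 hPa: Δp = 40 hPa = 4000 Pa, q̄ = 0.007 kg/kg → 0.007 × 4000 / 9.8 = 2.86 mm
Layer 680–400 hPa: Δp = 280 hPa = 28000 Pa, q̄ = 0.0014 kg/kg → 0.0014 × 28000 / 9.8 = 4.00 mm
PW = 16.33 + 7.35 + 8.76 + 2.86 + 4.00 = 39.30 ≈ 39.3 mm.
Rainfall = ε × PW = 0.31 × 39.3 = 12.2 mm.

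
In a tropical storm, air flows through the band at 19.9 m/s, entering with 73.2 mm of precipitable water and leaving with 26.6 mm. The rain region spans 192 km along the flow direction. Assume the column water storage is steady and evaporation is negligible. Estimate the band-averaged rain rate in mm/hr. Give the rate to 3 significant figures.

Column moisture flux per unit crosswind length is F = V × PW.
Inflow: F_in = 19.9 × 73.2 = 1456.68 mm·m/s
Outflow: F_out = 19.9 × 26.6 = 529.34 mm·m/s
Steady-state rate R = (F_in − F_out)/L = (1456.68 − 529.34) / 192000 m = 4.830e-03 mm/s.
R = 4.830e-03 × 3600 = 17.4 mm/hr.

R ≈ 17.4 mm/hr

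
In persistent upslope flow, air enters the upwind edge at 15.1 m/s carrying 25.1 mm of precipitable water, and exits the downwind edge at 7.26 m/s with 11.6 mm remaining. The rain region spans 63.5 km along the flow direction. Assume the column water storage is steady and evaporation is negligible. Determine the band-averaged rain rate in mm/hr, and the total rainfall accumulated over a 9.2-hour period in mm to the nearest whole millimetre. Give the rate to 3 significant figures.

Column moisture flux per unit crosswind length is F = V × PW.
Inflow: F_in = 15.1 × 25.1 = 379.01 mm·m/s
Outflow: F_out = 7.26 × 11.6 = 84.216 mm·m/s
Steady-state rate R = (F_in − F_out)/L = (379.01 − 84.216) / 63500 m = 4.642e-03 mm/s.
R = 4.642e-03 × 3600 = 16.7 mm/hr.
Over 9.2 h: total = 16.7 × 9.2 = 153.64 ≈ 154 mm.

R ≈ 16.7 mm/hr; total ≈ 154 mm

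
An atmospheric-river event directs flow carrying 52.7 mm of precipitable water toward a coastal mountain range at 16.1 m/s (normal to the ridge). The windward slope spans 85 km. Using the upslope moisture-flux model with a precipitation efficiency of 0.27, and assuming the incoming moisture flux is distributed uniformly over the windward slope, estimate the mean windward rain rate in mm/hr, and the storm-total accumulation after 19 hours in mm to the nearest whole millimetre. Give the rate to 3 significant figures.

Incoming column moisture flux per unit ridge length: F = V × PW = 16.1 × 52.7 = 848.47 mm·m/s.
Spread over the 85 km slope with efficiency ε = 0.27: R = ε·F/W = 0.27 × 848.47 / 85000 m = 2.695e-03 mm/s.
R = 2.695e-03 × 3600 = 9.70 mm/hr.
Over 19 h: total = 9.70 × 19 = 184.3 ≈ 184 mm.

R ≈ 9.70 mm/hr; total ≈ 184 mm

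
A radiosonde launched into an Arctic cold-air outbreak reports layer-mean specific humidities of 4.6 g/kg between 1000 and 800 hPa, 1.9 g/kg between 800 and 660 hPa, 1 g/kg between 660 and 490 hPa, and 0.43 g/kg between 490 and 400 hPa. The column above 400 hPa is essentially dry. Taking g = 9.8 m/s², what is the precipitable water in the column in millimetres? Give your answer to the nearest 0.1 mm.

Precipitable water is the column-integrated vapour mass per unit area: PW = (1/g) Σ q̄ Δp, with q in kg/kg and Δp in Pa (1 kg/m² of water = 1 mm).
Layer 1000–800 hPa: Δp = 200 hPa = 20000 Pa, q̄ = 0.0046 kg/kg → 0.0046 × 20000 / 9.8 = 9.39 mm
Layer 800–660 hPa: Δp = 140 hPa = 14000 Pa, q̄ = 0.0019 kg/kg → 0.0019 × 14000 / 9.8 = 2.71 mm
Layer 660–490 hPa: Δp = 170 hPa = 17000 Pa, q̄ = 0.001 kg/kg → 0.001 × 17000 / 9.8 = 1.73 mm
Layer 490–400 hPa: Δp = 90 hPa = 9000 Pa, q̄ = 0.00043 kg/kg → 0.00043 × 9000 / 9.8 = 0.39 mm
PW = 9.39 + 2.71 + 1.73 + 0.39 = 14.22 ≈ 14.2 mm.

PW ≈ 14.2 mm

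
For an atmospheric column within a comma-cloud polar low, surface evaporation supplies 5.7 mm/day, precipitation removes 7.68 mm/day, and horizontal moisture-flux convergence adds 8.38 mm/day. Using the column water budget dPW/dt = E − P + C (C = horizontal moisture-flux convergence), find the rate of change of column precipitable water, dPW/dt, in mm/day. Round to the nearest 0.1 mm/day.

dPW/dt ≈ 6.4 mm/day

dPW/dt = E − P + C = 5.7 − 7.68 + (8.38) = 6.4 mm/day.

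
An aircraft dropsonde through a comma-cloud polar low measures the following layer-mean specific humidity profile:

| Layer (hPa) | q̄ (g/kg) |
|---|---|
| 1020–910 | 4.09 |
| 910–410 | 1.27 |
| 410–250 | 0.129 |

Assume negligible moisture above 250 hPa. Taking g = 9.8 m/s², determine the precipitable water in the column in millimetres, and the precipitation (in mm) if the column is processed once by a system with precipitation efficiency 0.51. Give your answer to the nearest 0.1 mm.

Precipitable water is the column-integrated vapour mass per unit area: PW = (1/g) Σ q̄ Δp, with q in kg/kg and Δp in Pa (1 kg/m² of water = 1 mm).
Layer 1020–910 hPa: Δp = 110 hPa = 11000 Pa, q̄ = 0.00409 kg/kg → 0.00409 × 11000 / 9.8 = 4.59 mm
Layer 910–410 hPa: Δp = 500 hPa = 50000 Pa, q̄ = 0.00127 kg/kg → 0.00127 × 50000 / 9.8 = 6.48 mm
Layer 410–250 hPa: Δp = 160 hPa = 16000 Pa, q̄ = 0.000129 kg/kg → 0.000129 × 16000 / 9.8 = 0.21 mm
PW = 4.59 + 6.48 + 0.21 = 11.28 ≈ 11.3 mm.
Precipitation = ε × PW = 0.51 × 11.3 = 5.8 mm.

PW ≈ 11.3 mm; precipitation ≈ 5.8 mm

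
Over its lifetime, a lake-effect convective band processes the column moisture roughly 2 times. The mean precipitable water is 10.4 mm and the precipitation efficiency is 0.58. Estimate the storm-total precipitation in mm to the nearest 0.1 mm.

precipitation ≈ 12.1 mm

Each cycle deposits ε × PW = 0.58 × 10.4 = 6.032 mm.
Over 2 cycles: 2 × 6.032 = 12.1 mm.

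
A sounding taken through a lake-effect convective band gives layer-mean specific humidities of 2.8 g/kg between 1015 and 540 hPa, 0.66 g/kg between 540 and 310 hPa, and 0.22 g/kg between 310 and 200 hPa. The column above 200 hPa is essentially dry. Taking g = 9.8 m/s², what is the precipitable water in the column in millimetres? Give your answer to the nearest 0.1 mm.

PW ≈ 15.4 mm

Precipitable water is the column-integrated vapour mass per unit area: PW = (1/g) Σ q̄ Δp, with q in kg/kg and Δp in Pa (1 kg/m² of water = 1 mm).
Layer 1015–540 hPa: Δp = 475 hPa = 47500 Pa, q̄ = 0.0028 kg/kg → 0.0028 × 47500 / 9.8 = 13.57 mm
Layer 540–310 hPa: Δp = 230 hPa = 23000 Pa, q̄ = 0.00066 kg/kg → 0.00066 × 23000 / 9.8 = 1.55 mm
Layer 310–200 hPa: Δp = 110 hPa = 11000 Pa, q̄ = 0.00022 kg/kg → 0.00022 × 11000 / 9.8 = 0.25 mm
PW = 13.57 + 1.55 + 0.25 = 15.37 ≈ 15.4 mm.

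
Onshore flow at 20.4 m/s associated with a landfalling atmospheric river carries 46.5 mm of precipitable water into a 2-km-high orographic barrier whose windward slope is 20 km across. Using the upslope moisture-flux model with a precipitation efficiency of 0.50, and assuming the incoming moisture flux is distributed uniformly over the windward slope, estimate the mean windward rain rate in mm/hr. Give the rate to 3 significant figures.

Incoming column moisture flux per unit ridge length: F = V × PW = 20.4 × 46.5 = 948.6 mm·m/s.
Spread over the 20 km slope with efficiency ε = 0.50: R = ε·F/W = 0.50 × 948.6 / 20000 m = 2.371e-02 mm/s.
R = 2.371e-02 × 3600 = 85.4 mm/hr.

R ≈ 85.4 mm/hr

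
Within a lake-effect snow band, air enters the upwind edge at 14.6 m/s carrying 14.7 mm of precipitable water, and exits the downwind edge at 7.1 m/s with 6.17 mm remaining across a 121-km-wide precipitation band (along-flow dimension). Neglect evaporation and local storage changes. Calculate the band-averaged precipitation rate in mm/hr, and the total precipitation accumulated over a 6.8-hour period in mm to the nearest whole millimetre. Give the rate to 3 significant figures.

R ≈ 5.08 mm/hr; total ≈ 35 mm

Column moisture flux per unit crosswind length is F = V × PW.
Inflow: F_in = 14.6 × 14.7 = 214.62 mm·m/s
Outflow: F_out = 7.1 × 6.17 = 43.807 mm·m/s
Steady-state rate R = (F_in − F_out)/L = (214.62 − 43.807) / 121000 m = 1.412e-03 mm/s.
R = 1.412e-03 × 3600 = 5.08 mm/hr.
Over 6.8 h: total = 5.08 × 6.8 = 34.544 ≈ 35 mm.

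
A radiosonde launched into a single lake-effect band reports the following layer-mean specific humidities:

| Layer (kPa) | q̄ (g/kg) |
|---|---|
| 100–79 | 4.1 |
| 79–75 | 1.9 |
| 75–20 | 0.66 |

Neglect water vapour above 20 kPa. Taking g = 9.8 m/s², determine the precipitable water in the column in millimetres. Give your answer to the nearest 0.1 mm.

Precipitable water is the column-integrated vapour mass per unit area: PW = (1/g) Σ q̄ Δp, with q in kg/kg and Δp in Pa (1 kg/m² of water = 1 mm).
Layer 100–79 kPa: Δp = 210 hPa = 21000 Pa, q̄ = 0.0041 kg/kg → 0.0041 × 21000 / 9.8 = 8.79 mm
Layer 79–75 kPa: Δp = 40 hPa = 4000 Pa, q̄ = 0.0019 kg/kg → 0.0019 × 4000 / 9.8 = 0.78 mm
Layer 75–20 kPa: Δp = 550 hPa = 55000 Pa, q̄ = 0.00066 kg/kg → 0.00066 × 55000 / 9.8 = 3.70 mm
PW = 8.79 + 0.78 + 3.70 = 13.27 ≈ 13.3 mm.

PW ≈ 13.3 mm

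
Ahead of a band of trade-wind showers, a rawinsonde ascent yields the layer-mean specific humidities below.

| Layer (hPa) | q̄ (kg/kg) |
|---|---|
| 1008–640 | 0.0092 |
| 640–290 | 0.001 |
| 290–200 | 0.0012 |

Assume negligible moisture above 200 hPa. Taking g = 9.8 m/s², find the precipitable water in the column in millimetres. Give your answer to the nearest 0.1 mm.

PW ≈ 39.2 mm

Precipitable water is the column-integrated vapour mass per unit area: PW = (1/g) Σ q̄ Δp, with q in kg/kg and Δp in Pa (1 kg/m² of water = 1 mm).
Layer 1008–640 hPa: Δp = 368 hPa = 36800 Pa, q̄ = 0.0092 kg/kg → 0.0092 × 36800 / 9.8 = 34.55 mm
Layer 640–290 hPa: Δp = 350 hPa = 35000 Pa, q̄ = 0.001 kg/kg → 0.001 × 35000 / 9.8 = 3.57 mm
Layer 290–200 hPa: Δp = 90 hPa = 9000 Pa, q̄ = 0.0012 kg/kg → 0.0012 × 9000 / 9.8 = 1.10 mm
PW = 34.55 + 3.57 + 1.10 = 39.22 ≈ 39.2 mm.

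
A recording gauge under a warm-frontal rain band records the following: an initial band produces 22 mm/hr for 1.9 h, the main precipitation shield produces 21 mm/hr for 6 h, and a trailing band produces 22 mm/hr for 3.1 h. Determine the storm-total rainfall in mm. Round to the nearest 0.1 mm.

Total = Σ Rᵢ Δtᵢ = 22 × 1.9 + 21 × 6 + 22 × 3.1
      = 41.8 + 126 + 68.2 = 236.0 mm.

total ≈ 236.0 mm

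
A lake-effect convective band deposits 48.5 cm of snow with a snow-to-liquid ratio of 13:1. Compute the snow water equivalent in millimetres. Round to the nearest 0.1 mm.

SWE = snow depth / ratio = 48.5 cm / 13 = 3.731 cm = 37.3 mm.

SWE ≈ 37.3 mm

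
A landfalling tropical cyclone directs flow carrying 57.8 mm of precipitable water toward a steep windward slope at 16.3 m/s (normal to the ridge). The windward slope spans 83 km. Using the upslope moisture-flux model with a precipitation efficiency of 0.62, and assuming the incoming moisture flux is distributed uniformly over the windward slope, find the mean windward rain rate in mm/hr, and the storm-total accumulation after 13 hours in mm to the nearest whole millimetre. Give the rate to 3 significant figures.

R ≈ 25.3 mm/hr; total ≈ 329 mm

Incoming column moisture flux per unit ridge length: F = V × PW = 16.3 × 57.8 = 942.14 mm·m/s.
Spread over the 83 km slope with efficiency ε = 0.62: R = ε·F/W = 0.62 × 942.14 / 83000 m = 7.038e-03 mm/s.
R = 7.038e-03 × 3600 = 25.3 mm/hr.
Over 13 h: total = 25.3 × 13 = 328.9 ≈ 329 mm.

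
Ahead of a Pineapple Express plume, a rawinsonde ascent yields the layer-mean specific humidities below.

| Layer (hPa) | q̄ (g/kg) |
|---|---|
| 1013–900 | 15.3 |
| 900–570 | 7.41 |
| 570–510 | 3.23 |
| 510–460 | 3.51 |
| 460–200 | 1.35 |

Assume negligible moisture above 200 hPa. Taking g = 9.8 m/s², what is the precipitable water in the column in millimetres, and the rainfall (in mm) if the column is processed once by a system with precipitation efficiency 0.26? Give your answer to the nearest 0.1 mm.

Precipitable water is the column-integrated vapour mass per unit area: PW = (1/g) Σ q̄ Δp, with q in kg/kg and Δp in Pa (1 kg/m² of water = 1 mm).
Layer 1013–900 hPa: Δp = 113 hPa = 11300 Pa, q̄ = 0.0153 kg/kg → 0.0153 × 11300 / 9.8 = 17.64 mm
Layer 900–570 hPa: Δp = 330 hPa = 33000 Pa, q̄ = 0.00741 kg/kg → 0.00741 × 33000 / 9.8 = 24.95 mm
Layer 570–510 hPa: Δp = 60 hPa = 6000 Pa, q̄ = 0.00323 kg/kg → 0.00323 × 6000 / 9.8 = 1.98 mm
Layer 510–460 hPa: Δp = 50 hPa = 5000 Pa, q̄ = 0.00351 kg/kg → 0.00351 × 5000 / 9.8 = 1.79 mm
Layer 460–200 hPa: Δp = 260 hPa = 26000 Pa, q̄ = 0.00135 kg/kg → 0.00135 × 26000 / 9.8 = 3.58 mm
PW = 17.64 + 24.95 + 1.98 + 1.79 + 3.58 = 49.94 ≈ 49.9 mm.
Rainfall = ε × PW = 0.26 × 49.9 = 13.0 mm.

PW ≈ 49.9 mm; rainfall ≈ 13.0 mm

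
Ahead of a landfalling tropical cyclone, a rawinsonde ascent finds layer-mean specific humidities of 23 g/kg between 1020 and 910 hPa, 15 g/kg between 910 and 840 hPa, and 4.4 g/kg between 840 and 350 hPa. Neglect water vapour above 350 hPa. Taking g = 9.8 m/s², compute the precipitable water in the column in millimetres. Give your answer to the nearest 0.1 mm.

Precipitable water is the column-integrated vapour mass per unit area: PW = (1/g) Σ q̄ Δp, with q in kg/kg and Δp in Pa (1 kg/m² of water = 1 mm).
Layer 1020–910 hPa: Δp = 110 hPa = 11000 Pa, q̄ = 0.023 kg/kg → 0.023 × 11000 / 9.8 = 25.82 mm
Layer 910–840 hPa: Δp = 70 hPa = 7000 Pa, q̄ = 0.015 kg/kg → 0.015 × 7000 / 9.8 = 10.71 mm
Layer 840–350 hPa: Δp = 490 hPa = 49000 Pa, q̄ = 0.0044 kg/kg → 0.0044 × 49000 / 9.8 = 22.00 mm
PW = 25.82 + 10.71 + 22.00 = 58.53 ≈ 58.5 mm.

PW ≈ 58.5 mm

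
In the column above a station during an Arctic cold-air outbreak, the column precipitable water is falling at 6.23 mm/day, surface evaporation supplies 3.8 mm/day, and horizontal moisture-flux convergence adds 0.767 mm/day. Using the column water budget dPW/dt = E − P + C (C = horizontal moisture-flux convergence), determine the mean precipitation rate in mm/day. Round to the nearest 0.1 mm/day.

dPW/dt = -6.23 mm/day.
P = E + C − dPW/dt = 3.8 + (0.767) − (-6.23) = 10.8 mm/day.

P ≈ 10.8 mm/day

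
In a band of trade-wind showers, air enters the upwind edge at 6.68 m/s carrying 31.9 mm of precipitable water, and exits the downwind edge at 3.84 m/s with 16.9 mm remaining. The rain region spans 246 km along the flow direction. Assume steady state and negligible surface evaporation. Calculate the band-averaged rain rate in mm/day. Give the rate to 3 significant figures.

R ≈ 52.0 mm/day

Column moisture flux per unit crosswind length is F = V × PW.
Inflow: F_in = 6.68 × 31.9 = 213.092 mm·m/s
Outflow: F_out = 3.84 × 16.9 = 64.896 mm·m/s
Steady-state rate R = (F_in − F_out)/L = (213.092 − 64.896) / 246000 m = 6.024e-04 mm/s.
R = 6.024e-04 × 3600 × 24 = 52.0 mm/day.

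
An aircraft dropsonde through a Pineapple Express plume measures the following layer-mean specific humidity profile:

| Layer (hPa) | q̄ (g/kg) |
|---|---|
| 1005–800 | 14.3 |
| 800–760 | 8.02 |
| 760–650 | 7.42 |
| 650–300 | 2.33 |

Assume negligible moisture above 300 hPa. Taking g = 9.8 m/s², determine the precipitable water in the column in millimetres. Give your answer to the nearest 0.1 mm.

PW ≈ 49.8 mm

Precipitable water is the column-integrated vapour mass per unit area: PW = (1/g) Σ q̄ Δp, with q in kg/kg and Δp in Pa (1 kg/m² of water = 1 mm).
Layer 1005–800 hPa: Δp = 205 hPa = 20500 Pa, q̄ = 0.0143 kg/kg → 0.0143 × 20500 / 9.8 = 29.91 mm
Layer 800–760 hPa: Δp = 40 hPa = 4000 Pa, q̄ = 0.00802 kg/kg → 0.00802 × 4000 / 9.8 = 3.27 mm
Layer 760–650 hPa: Δp = 110 hPa = 11000 Pa, q̄ = 0.00742 kg/kg → 0.00742 × 11000 / 9.8 = 8.33 mm
Layer 650–300 hPa: Δp = 350 hPa = 35000 Pa, q̄ = 0.00233 kg/kg → 0.00233 × 35000 / 9.8 = 8.32 mm
PW = 29.91 + 3.27 + 8.33 + 8.32 = 49.83 ≈ 49.8 mm.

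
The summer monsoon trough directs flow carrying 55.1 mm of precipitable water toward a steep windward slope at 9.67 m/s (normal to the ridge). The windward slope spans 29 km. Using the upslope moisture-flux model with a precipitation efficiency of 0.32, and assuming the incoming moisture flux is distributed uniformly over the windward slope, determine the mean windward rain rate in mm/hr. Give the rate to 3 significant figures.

R ≈ 21.2 mm/hr

Incoming column moisture flux per unit ridge length: F = V × PW = 9.67 × 55.1 = 532.817 mm·m/s.
Spread over the 29 km slope with efficiency ε = 0.32: R = ε·F/W = 0.32 × 532.817 / 29000 m = 5.879e-03 mm/s.
R = 5.879e-03 × 3600 = 21.2 mm/hr.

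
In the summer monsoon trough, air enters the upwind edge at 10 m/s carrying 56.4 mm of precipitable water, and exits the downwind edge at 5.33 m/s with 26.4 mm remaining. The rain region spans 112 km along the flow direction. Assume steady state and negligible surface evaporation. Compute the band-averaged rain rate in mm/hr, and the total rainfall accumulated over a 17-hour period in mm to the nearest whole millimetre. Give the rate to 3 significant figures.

R ≈ 13.6 mm/hr; total ≈ 231 mm

Column moisture flux per unit crosswind length is F = V × PW.
Inflow: F_in = 10 × 56.4 = 564 mm·m/s
Outflow: F_out = 5.33 × 26.4 = 140.712 mm·m/s
Steady-state rate R = (F_in − F_out)/L = (564 − 140.712) / 112000 m = 3.779e-03 mm/s.
R = 3.779e-03 × 3600 = 13.6 mm/hr.
Over 17 h: total = 13.6 × 17 = 231.2 ≈ 231 mm.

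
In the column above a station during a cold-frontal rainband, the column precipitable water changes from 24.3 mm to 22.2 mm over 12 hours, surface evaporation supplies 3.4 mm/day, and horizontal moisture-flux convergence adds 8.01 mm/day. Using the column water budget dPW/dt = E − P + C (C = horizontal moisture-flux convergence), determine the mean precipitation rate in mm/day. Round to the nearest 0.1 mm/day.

dPW/dt = (22.2 − 24.3) mm / (12/24 day) = -4.200 mm/day.
P = E + C − dPW/dt = 3.4 + (8.01) − (-4.200) = 15.6 mm/day.

P ≈ 15.6 mm/day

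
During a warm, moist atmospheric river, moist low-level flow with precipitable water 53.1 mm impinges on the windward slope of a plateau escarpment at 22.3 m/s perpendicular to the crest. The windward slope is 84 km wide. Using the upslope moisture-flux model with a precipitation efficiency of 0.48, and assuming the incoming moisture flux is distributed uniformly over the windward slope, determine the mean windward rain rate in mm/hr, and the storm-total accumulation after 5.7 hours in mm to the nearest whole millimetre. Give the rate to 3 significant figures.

R ≈ 24.4 mm/hr; total ≈ 139 mm

Incoming column moisture flux per unit ridge length: F = V × PW = 22.3 × 53.1 = 1184.13 mm·m/s.
Spread over the 84 km slope with efficiency ε = 0.48: R = ε·F/W = 0.48 × 1184.13 / 84000 m = 6.766e-03 mm/s.
R = 6.766e-03 × 3600 = 24.4 mm/hr.
Over 5.7 h: total = 24.4 × 5.7 = 139.08 ≈ 139 mm.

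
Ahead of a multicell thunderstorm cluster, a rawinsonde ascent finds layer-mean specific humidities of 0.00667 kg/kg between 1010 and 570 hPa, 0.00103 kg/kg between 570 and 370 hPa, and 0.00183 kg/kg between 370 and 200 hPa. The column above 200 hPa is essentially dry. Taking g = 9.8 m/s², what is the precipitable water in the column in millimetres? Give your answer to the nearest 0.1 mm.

Precipitable water is the column-integrated vapour mass per unit area: PW = (1/g) Σ q̄ Δp, with q in kg/kg and Δp in Pa (1 kg/m² of water = 1 mm).
Layer 1010–570 hPa: Δp = 440 hPa = 44000 Pa, q̄ = 0.00667 kg/kg → 0.00667 × 44000 / 9.8 = 29.95 mm
Layer 570–370 hPa: Δp = 200 hPa = 20000 Pa, q̄ = 0.00103 kg/kg → 0.00103 × 20000 / 9.8 = 2.10 mm
Layer 370–200 hPa: Δp = 170 hPa = 17000 Pa, q̄ = 0.00183 kg/kg → 0.00183 × 17000 / 9.8 = 3.17 mm
PW = 29.95 + 2.10 + 3.17 = 35.22 ≈ 35.2 mm.

PW ≈ 35.2 mm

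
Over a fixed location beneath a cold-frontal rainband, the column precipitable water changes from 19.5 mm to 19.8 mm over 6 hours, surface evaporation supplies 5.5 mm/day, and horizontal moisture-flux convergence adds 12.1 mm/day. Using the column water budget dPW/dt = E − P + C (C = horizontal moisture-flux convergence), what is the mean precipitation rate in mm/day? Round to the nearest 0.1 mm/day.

P ≈ 16.4 mm/day

dPW/dt = (19.8 − 19.5) mm / (6/24 day) = +1.200 mm/day.
P = E + C − dPW/dt = 5.5 + (12.1) − (+1.200) = 16.4 mm/day.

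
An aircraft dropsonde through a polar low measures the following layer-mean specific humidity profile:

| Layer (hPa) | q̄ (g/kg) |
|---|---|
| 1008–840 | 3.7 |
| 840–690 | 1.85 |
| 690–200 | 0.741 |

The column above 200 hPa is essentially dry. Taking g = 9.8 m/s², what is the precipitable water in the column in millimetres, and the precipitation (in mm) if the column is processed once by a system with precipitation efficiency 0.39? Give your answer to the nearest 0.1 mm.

PW ≈ 12.9 mm; precipitation ≈ 5.0 mm

Precipitable water is the column-integrated vapour mass per unit area: PW = (1/g) Σ q̄ Δp, with q in kg/kg and Δp in Pa (1 kg/m² of water = 1 mm).
Layer 1008–840 hPa: Δp = 168 hPa = 16800 Pa, q̄ = 0.0037 kg/kg → 0.0037 × 16800 / 9.8 = 6.34 mm
Layer 840–690 hPa: Δp = 150 hPa = 15000 Pa, q̄ = 0.00185 kg/kg → 0.00185 × 15000 / 9.8 = 2.83 mm
Layer 690–200 hPa: Δp = 490 hPa = 49000 Pa, q̄ = 0.000741 kg/kg → 0.000741 × 49000 / 9.8 = 3.70 mm
PW = 6.34 + 2.83 + 3.70 = 12.87 ≈ 12.9 mm.
Precipitation = ε × PW = 0.39 × 12.9 = 5.0 mm.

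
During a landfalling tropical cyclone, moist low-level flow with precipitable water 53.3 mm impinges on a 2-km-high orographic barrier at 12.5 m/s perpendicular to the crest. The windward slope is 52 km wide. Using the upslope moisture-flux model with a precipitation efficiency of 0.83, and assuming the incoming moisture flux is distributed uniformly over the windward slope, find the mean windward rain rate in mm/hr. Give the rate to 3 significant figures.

R ≈ 38.3 mm/hr

Incoming column moisture flux per unit ridge length: F = V × PW = 12.5 × 53.3 = 666.25 mm·m/s.
Spread over the 52 km slope with efficiency ε = 0.83: R = ε·F/W = 0.83 × 666.25 / 52000 m = 1.063e-02 mm/s.
R = 1.063e-02 × 3600 = 38.3 mm/hr.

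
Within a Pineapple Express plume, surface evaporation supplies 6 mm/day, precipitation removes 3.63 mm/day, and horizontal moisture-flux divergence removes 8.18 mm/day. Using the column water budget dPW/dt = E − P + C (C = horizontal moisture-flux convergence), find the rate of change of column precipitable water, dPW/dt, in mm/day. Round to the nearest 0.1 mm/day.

dPW/dt ≈ -5.8 mm/day

dPW/dt = E − P + C = 6 − 3.63 + (-8.18) = -5.8 mm/day.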